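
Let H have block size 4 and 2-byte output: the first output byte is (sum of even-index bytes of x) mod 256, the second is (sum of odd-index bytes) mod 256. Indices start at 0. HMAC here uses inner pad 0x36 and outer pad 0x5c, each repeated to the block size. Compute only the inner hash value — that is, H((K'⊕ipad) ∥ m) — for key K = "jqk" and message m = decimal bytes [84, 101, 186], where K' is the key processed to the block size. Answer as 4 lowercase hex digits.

Key "jqk" = 6a 71 6b is 3 bytes ≤ B = 4; zero-pad to 4 bytes: K' = 6a 71 6b 00.
K' ⊕ ipad = 5c 47 5d 36.
Inner input = 5c 47 5d 36 ∥ 54 65 ba.
Inner hash: even-index sum = 455 mod 256 = 199; odd-index sum = 226 mod 256 = 226 → c7 e2.

c7e2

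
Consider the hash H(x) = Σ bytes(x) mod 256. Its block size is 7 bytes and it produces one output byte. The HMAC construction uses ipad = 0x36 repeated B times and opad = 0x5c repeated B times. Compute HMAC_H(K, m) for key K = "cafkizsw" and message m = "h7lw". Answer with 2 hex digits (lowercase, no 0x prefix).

Key "cafkizsw" = 63 61 66 6b 69 7a 73 77 is 8 bytes > B = 7, so hash it first: H(key) = 62, then zero-pad to 7 bytes: K' = 62 00 00 00 00 00 00.
K' ⊕ ipad = 54 36 36 36 36 36 36.  K' ⊕ opad = 3e 5c 5c 5c 5c 5c 5c.
Inner input = (K'⊕ipad) ∥ m = 54 36 36 36 36 36 36 ∥ 68 37 6c 77.
Inner hash: sum = 84+54+54+54+54+54+54+104+55+108+119 = 794; mod 256 = 26 → 1a.
Outer input = (K'⊕opad) ∥ inner = 3e 5c 5c 5c 5c 5c 5c ∥ 1a.
Outer hash (tag): sum = 62+92+92+92+92+92+92+26 = 640; mod 256 = 128 → 80.

80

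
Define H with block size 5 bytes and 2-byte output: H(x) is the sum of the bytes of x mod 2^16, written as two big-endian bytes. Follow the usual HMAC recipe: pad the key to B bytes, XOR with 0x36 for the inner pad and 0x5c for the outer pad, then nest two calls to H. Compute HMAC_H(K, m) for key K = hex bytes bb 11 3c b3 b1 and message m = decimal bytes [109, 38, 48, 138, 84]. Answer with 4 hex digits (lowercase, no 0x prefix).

Key hex bytes bb 11 3c b3 b1 is exactly B = 5 bytes: K' = bb 11 3c b3 b1.
K' ⊕ ipad = 8d 27 0a 85 87.  K' ⊕ opad = e7 4d 60 ef ed.
Inner input = (K'⊕ipad) ∥ m = 8d 27 0a 85 87 ∥ 6d 26 30 8a 54.
Inner hash: sum = 141+39+10+133+135+109+38+48+138+84 = 875 → 03 6b.
Outer input = (K'⊕opad) ∥ inner = e7 4d 60 ef ed ∥ 03 6b.
Outer hash (tag): sum = 231+77+96+239+237+3+107 = 990 → 03 de.

03de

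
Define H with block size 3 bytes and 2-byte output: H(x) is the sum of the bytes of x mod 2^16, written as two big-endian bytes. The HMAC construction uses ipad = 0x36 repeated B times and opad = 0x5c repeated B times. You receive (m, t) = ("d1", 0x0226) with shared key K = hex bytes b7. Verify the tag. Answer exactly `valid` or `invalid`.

valid

Key hex bytes b7 is 1 byte ≤ B = 3; zero-pad to 3 bytes: K' = b7 00 00.
K' ⊕ ipad = 81 36 36; K' ⊕ opad = eb 5c 5c.
Inner hash: sum = 129+54+54+100+49 = 386 → 01 82.
Outer hash (recomputed tag): sum = 235+92+92+1+130 = 550 → 02 26.
Recomputed tag = 0226; claimed = 0226 → match.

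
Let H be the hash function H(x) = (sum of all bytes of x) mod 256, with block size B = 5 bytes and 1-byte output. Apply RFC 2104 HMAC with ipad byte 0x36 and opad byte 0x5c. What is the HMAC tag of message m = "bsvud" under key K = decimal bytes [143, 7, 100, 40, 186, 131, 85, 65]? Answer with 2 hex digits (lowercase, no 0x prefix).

d8

Key decimal bytes [143, 7, 100, 40, 186, 131, 85, 65] = 8f 07 64 28 ba 83 55 41 is 8 bytes > B = 5, so hash it first: H(key) = f5, then zero-pad to 5 bytes: K' = f5 00 00 00 00.
K' ⊕ ipad = c3 36 36 36 36.  K' ⊕ opad = a9 5c 5c 5c 5c.
Inner input = (K'⊕ipad) ∥ m = c3 36 36 36 36 ∥ 62 73 76 75 64.
Inner hash: sum = 195+54+54+54+54+98+115+118+117+100 = 959; mod 256 = 191 → bf.
Outer input = (K'⊕opad) ∥ inner = a9 5c 5c 5c 5c ∥ bf.
Outer hash (tag): sum = 169+92+92+92+92+191 = 728; mod 256 = 216 → d8.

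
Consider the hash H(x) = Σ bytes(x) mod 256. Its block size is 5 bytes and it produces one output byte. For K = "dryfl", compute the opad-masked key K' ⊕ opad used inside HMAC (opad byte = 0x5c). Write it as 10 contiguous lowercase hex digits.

Key "dryfl" = 64 72 79 66 6c is exactly B = 5 bytes: K' = 64 72 79 66 6c.
XOR each byte with 0x5c: 64⊕5c=38, 72⊕5c=2e, 79⊕5c=25, 66⊕5c=3a, 6c⊕5c=30.

382e253a30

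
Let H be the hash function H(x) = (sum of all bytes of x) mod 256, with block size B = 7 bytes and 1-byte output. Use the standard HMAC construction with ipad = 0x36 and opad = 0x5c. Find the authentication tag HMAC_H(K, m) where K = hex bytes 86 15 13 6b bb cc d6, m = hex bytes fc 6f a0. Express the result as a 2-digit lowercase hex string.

71

Key hex bytes 86 15 13 6b bb cc d6 is exactly B = 7 bytes: K' = 86 15 13 6b bb cc d6.
K' ⊕ ipad = b0 23 25 5d 8d fa e0.  K' ⊕ opad = da 49 4f 37 e7 90 8a.
Inner input = (K'⊕ipad) ∥ m = b0 23 25 5d 8d fa e0 ∥ fc 6f a0.
Inner hash: sum = 176+35+37+93+141+250+224+252+111+160 = 1479; mod 256 = 199 → c7.
Outer input = (K'⊕opad) ∥ inner = da 49 4f 37 e7 90 8a ∥ c7.
Outer hash (tag): sum = 218+73+79+55+231+144+138+199 = 1137; mod 256 = 113 → 71.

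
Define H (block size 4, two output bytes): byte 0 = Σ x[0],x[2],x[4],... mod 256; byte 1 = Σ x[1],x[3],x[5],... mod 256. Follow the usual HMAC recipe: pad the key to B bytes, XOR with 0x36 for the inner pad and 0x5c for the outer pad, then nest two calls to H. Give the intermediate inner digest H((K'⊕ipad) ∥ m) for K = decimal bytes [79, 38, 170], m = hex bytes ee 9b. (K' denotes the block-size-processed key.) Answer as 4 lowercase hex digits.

Key decimal bytes [79, 38, 170] = 4f 26 aa is 3 bytes ≤ B = 4; zero-pad to 4 bytes: K' = 4f 26 aa 00.
K' ⊕ ipad = 79 10 9c 36.
Inner input = 79 10 9c 36 ∥ ee 9b.
Inner hash: even-index sum = 515 mod 256 = 3; odd-index sum = 225 mod 256 = 225 → 03 e1.

03e1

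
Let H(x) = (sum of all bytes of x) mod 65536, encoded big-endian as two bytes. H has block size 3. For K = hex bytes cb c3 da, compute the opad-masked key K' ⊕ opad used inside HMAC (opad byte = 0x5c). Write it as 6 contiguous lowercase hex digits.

Key hex bytes cb c3 da is exactly B = 3 bytes: K' = cb c3 da.
XOR each byte with 0x5c: cb⊕5c=97, c3⊕5c=9f, da⊕5c=86.

979f86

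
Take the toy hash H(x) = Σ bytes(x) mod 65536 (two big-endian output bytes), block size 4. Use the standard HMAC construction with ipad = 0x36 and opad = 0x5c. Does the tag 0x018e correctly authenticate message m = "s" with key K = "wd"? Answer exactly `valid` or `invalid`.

Key "wd" = 77 64 is 2 bytes ≤ B = 4; zero-pad to 4 bytes: K' = 77 64 00 00.
K' ⊕ ipad = 41 52 36 36; K' ⊕ opad = 2b 38 5c 5c.
Inner hash: sum = 65+82+54+54+115 = 370 → 01 72.
Outer hash (recomputed tag): sum = 43+56+92+92+1+114 = 398 → 01 8e.
Recomputed tag = 018e; claimed = 018e → match.

valid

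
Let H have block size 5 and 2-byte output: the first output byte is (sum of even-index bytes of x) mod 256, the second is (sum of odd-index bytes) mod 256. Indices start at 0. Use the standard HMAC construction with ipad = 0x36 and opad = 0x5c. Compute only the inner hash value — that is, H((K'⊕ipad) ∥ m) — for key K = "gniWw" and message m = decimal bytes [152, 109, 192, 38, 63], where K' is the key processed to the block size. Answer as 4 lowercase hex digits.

8450

Key "gniWw" = 67 6e 69 57 77 is exactly B = 5 bytes: K' = 67 6e 69 57 77.
K' ⊕ ipad = 51 58 5f 61 41.
Inner input = 51 58 5f 61 41 ∥ 98 6d c0 26 3f.
Inner hash: even-index sum = 388 mod 256 = 132; odd-index sum = 592 mod 256 = 80 → 84 50.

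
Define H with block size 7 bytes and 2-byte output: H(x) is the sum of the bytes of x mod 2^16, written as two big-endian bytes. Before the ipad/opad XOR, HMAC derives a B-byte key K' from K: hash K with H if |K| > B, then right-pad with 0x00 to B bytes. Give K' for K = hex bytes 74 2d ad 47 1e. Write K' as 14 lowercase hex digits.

Key hex bytes 74 2d ad 47 1e is 5 bytes ≤ B = 7; zero-pad to 7 bytes: K' = 74 2d ad 47 1e 00 00.

742dad471e0000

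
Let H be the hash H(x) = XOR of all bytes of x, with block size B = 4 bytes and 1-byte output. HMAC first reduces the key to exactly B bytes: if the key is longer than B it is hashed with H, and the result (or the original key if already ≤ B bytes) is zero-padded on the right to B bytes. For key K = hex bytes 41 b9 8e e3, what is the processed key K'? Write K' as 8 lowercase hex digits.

Key hex bytes 41 b9 8e e3 is exactly B = 4 bytes: K' = 41 b9 8e e3.

41b98ee3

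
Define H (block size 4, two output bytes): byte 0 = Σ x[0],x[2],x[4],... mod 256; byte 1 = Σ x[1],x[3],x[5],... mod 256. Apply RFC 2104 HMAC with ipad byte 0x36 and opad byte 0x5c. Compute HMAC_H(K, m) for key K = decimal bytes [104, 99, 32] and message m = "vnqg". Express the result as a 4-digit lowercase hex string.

0bfb

Key decimal bytes [104, 99, 32] = 68 63 20 is 3 bytes ≤ B = 4; zero-pad to 4 bytes: K' = 68 63 20 00.
K' ⊕ ipad = 5e 55 16 36.  K' ⊕ opad = 34 3f 7c 5c.
Inner input = (K'⊕ipad) ∥ m = 5e 55 16 36 ∥ 76 6e 71 67.
Inner hash: even-index sum = 347 mod 256 = 91; odd-index sum = 352 mod 256 = 96 → 5b 60.
Outer input = (K'⊕opad) ∥ inner = 34 3f 7c 5c ∥ 5b 60.
Outer hash (tag): even-index sum = 267 mod 256 = 11; odd-index sum = 251 mod 256 = 251 → 0b fb.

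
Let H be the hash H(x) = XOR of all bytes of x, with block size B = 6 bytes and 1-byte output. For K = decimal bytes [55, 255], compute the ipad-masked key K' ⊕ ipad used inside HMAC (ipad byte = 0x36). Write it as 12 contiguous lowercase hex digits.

01c936363636

Key decimal bytes [55, 255] = 37 ff is 2 bytes ≤ B = 6; zero-pad to 6 bytes: K' = 37 ff 00 00 00 00.
XOR each byte with 0x36: 37⊕36=01, ff⊕36=c9, 00⊕36=36, 00⊕36=36, 00⊕36=36, 00⊕36=36.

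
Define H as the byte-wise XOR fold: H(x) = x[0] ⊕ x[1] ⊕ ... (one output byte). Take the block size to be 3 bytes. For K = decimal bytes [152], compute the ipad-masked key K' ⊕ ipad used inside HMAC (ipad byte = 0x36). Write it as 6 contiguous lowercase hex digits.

ae3636

Key decimal bytes [152] = 98 is 1 byte ≤ B = 3; zero-pad to 3 bytes: K' = 98 00 00.
XOR each byte with 0x36: 98⊕36=ae, 00⊕36=36, 00⊕36=36.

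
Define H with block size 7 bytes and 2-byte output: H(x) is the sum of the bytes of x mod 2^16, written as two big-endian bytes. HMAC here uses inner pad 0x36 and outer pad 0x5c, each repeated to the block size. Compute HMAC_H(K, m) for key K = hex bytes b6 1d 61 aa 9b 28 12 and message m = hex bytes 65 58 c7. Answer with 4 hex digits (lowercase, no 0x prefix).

03fc

Key hex bytes b6 1d 61 aa 9b 28 12 is exactly B = 7 bytes: K' = b6 1d 61 aa 9b 28 12.
K' ⊕ ipad = 80 2b 57 9c ad 1e 24.  K' ⊕ opad = ea 41 3d f6 c7 74 4e.
Inner input = (K'⊕ipad) ∥ m = 80 2b 57 9c ad 1e 24 ∥ 65 58 c7.
Inner hash: sum = 128+43+87+156+173+30+36+101+88+199 = 1041 → 04 11.
Outer input = (K'⊕opad) ∥ inner = ea 41 3d f6 c7 74 4e ∥ 04 11.
Outer hash (tag): sum = 234+65+61+246+199+116+78+4+17 = 1020 → 03 fc.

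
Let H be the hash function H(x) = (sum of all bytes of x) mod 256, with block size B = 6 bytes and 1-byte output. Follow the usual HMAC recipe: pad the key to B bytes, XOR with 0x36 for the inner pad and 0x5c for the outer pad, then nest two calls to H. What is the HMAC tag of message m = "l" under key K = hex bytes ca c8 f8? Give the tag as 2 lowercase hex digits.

b8

Key hex bytes ca c8 f8 is 3 bytes ≤ B = 6; zero-pad to 6 bytes: K' = ca c8 f8 00 00 00.
K' ⊕ ipad = fc fe ce 36 36 36.  K' ⊕ opad = 96 94 a4 5c 5c 5c.
Inner input = (K'⊕ipad) ∥ m = fc fe ce 36 36 36 ∥ 6c.
Inner hash: sum = 252+254+206+54+54+54+108 = 982; mod 256 = 214 → d6.
Outer input = (K'⊕opad) ∥ inner = 96 94 a4 5c 5c 5c ∥ d6.
Outer hash (tag): sum = 150+148+164+92+92+92+214 = 952; mod 256 = 184 → b8.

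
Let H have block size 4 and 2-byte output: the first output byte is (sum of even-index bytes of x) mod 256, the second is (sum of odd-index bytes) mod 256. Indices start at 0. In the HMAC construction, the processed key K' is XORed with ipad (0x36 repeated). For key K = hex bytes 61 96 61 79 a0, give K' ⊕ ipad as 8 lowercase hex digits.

Key hex bytes 61 96 61 79 a0 is 5 bytes > B = 4, so hash it first: H(key) = 62 0f, then zero-pad to 4 bytes: K' = 62 0f 00 00.
XOR each byte with 0x36: 62⊕36=54, 0f⊕36=39, 00⊕36=36, 00⊕36=36.

54393636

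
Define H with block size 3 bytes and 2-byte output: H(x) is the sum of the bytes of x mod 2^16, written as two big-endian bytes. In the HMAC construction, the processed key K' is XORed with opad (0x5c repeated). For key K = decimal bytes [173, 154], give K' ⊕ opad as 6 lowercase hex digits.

f1c65c

Key decimal bytes [173, 154] = ad 9a is 2 bytes ≤ B = 3; zero-pad to 3 bytes: K' = ad 9a 00.
XOR each byte with 0x5c: ad⊕5c=f1, 9a⊕5c=c6, 00⊕5c=5c.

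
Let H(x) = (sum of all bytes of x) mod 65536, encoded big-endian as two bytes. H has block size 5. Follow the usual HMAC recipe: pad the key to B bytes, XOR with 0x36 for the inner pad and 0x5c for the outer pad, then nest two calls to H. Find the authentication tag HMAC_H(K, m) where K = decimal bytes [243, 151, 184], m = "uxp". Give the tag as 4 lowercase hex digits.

03d6

Key decimal bytes [243, 151, 184] = f3 97 b8 is 3 bytes ≤ B = 5; zero-pad to 5 bytes: K' = f3 97 b8 00 00.
K' ⊕ ipad = c5 a1 8e 36 36.  K' ⊕ opad = af cb e4 5c 5c.
Inner input = (K'⊕ipad) ∥ m = c5 a1 8e 36 36 ∥ 75 78 70.
Inner hash: sum = 197+161+142+54+54+117+120+112 = 957 → 03 bd.
Outer input = (K'⊕opad) ∥ inner = af cb e4 5c 5c ∥ 03 bd.
Outer hash (tag): sum = 175+203+228+92+92+3+189 = 982 → 03 d6.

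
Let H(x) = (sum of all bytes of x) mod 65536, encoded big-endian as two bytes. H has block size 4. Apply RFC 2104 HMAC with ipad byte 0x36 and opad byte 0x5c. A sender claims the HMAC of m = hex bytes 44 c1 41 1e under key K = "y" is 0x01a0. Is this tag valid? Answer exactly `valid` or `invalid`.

Key "y" = 79 is 1 byte ≤ B = 4; zero-pad to 4 bytes: K' = 79 00 00 00.
K' ⊕ ipad = 4f 36 36 36; K' ⊕ opad = 25 5c 5c 5c.
Inner hash: sum = 79+54+54+54+68+193+65+30 = 597 → 02 55.
Outer hash (recomputed tag): sum = 37+92+92+92+2+85 = 400 → 01 90.
Recomputed tag = 0190; claimed = 01a0 → mismatch.

invalid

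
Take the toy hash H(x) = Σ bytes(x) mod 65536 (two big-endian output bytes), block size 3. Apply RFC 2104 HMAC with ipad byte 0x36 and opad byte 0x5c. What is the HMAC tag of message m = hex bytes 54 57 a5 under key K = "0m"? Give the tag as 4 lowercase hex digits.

01e1

Key "0m" = 30 6d is 2 bytes ≤ B = 3; zero-pad to 3 bytes: K' = 30 6d 00.
K' ⊕ ipad = 06 5b 36.  K' ⊕ opad = 6c 31 5c.
Inner input = (K'⊕ipad) ∥ m = 06 5b 36 ∥ 54 57 a5.
Inner hash: sum = 6+91+54+84+87+165 = 487 → 01 e7.
Outer input = (K'⊕opad) ∥ inner = 6c 31 5c ∥ 01 e7.
Outer hash (tag): sum = 108+49+92+1+231 = 481 → 01 e1.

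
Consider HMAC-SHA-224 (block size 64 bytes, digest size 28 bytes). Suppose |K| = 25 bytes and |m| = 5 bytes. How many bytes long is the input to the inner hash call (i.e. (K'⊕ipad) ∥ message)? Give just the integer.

Key is 25 ≤ 64 bytes, zero-padded: |K'| = 64.
Inner input = (K'⊕ipad) ∥ m → 64 + 5 = 69 bytes.

69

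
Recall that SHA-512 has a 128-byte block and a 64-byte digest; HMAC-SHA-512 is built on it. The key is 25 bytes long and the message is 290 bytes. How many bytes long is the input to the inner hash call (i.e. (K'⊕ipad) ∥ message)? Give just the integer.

418

Key is 25 ≤ 128 bytes, zero-padded: |K'| = 128.
Inner input = (K'⊕ipad) ∥ m → 128 + 290 = 418 bytes.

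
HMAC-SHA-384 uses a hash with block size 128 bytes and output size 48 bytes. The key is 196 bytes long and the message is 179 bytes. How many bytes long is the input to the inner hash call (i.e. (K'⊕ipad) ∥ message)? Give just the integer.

307

Key is 196 > 128 bytes, so it is hashed to 48 bytes then zero-padded to 128: |K'| = 128.
Inner input = (K'⊕ipad) ∥ m → 128 + 179 = 307 bytes.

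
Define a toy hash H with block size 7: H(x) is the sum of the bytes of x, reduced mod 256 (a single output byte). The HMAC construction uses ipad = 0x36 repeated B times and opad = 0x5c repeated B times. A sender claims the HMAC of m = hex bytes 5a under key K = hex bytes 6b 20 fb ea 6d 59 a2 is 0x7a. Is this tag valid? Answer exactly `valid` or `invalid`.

Key hex bytes 6b 20 fb ea 6d 59 a2 is exactly B = 7 bytes: K' = 6b 20 fb ea 6d 59 a2.
K' ⊕ ipad = 5d 16 cd dc 5b 6f 94; K' ⊕ opad = 37 7c a7 b6 31 05 fe.
Inner hash: sum = 93+22+205+220+91+111+148+90 = 980; mod 256 = 212 → d4.
Outer hash (recomputed tag): sum = 55+124+167+182+49+5+254+212 = 1048; mod 256 = 24 → 18.
Recomputed tag = 18; claimed = 7a → mismatch.

invalid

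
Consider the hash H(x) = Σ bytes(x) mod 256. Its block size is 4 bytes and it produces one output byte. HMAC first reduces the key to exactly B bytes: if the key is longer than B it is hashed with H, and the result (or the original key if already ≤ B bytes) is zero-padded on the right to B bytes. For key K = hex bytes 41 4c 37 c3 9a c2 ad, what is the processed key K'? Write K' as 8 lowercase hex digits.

|K| = 7 > B = 4, so first hash the key.
H(K): sum = 65+76+55+195+154+194+173 = 912; mod 256 = 144 → 90.
Zero-pad H(K) = 90 to 4 bytes: K' = 90 00 00 00.

90000000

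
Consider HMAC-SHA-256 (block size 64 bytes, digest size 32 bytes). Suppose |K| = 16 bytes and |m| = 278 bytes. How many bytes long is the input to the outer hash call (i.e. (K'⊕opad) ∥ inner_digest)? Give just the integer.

Key is 16 ≤ 64 bytes, zero-padded: |K'| = 64.
Outer input = (K'⊕opad) ∥ H(inner) → 64 + 32 = 96 bytes.

96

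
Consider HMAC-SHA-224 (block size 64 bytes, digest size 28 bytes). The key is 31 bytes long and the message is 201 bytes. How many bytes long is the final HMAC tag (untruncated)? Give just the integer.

The tag is one SHA-224 digest: 28 bytes.

28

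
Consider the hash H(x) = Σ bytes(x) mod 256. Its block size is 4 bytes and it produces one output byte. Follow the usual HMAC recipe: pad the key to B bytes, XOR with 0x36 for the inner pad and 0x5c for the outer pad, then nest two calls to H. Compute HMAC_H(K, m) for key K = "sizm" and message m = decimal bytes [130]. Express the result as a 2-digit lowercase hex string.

Key "sizm" = 73 69 7a 6d is exactly B = 4 bytes: K' = 73 69 7a 6d.
K' ⊕ ipad = 45 5f 4c 5b.  K' ⊕ opad = 2f 35 26 31.
Inner input = (K'⊕ipad) ∥ m = 45 5f 4c 5b ∥ 82.
Inner hash: sum = 69+95+76+91+130 = 461; mod 256 = 205 → cd.
Outer input = (K'⊕opad) ∥ inner = 2f 35 26 31 ∥ cd.
Outer hash (tag): sum = 47+53+38+49+205 = 392; mod 256 = 136 → 88.

88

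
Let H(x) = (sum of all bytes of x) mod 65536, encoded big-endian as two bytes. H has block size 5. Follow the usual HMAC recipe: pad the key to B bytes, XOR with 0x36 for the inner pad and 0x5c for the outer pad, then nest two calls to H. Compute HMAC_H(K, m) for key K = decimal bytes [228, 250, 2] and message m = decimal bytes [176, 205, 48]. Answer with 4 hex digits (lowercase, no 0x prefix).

0362

Key decimal bytes [228, 250, 2] = e4 fa 02 is 3 bytes ≤ B = 5; zero-pad to 5 bytes: K' = e4 fa 02 00 00.
K' ⊕ ipad = d2 cc 34 36 36.  K' ⊕ opad = b8 a6 5e 5c 5c.
Inner input = (K'⊕ipad) ∥ m = d2 cc 34 36 36 ∥ b0 cd 30.
Inner hash: sum = 210+204+52+54+54+176+205+48 = 1003 → 03 eb.
Outer input = (K'⊕opad) ∥ inner = b8 a6 5e 5c 5c ∥ 03 eb.
Outer hash (tag): sum = 184+166+94+92+92+3+235 = 866 → 03 62.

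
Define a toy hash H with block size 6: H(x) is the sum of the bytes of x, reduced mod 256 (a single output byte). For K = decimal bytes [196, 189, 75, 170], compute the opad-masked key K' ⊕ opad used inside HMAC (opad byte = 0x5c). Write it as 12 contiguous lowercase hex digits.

Key decimal bytes [196, 189, 75, 170] = c4 bd 4b aa is 4 bytes ≤ B = 6; zero-pad to 6 bytes: K' = c4 bd 4b aa 00 00.
XOR each byte with 0x5c: c4⊕5c=98, bd⊕5c=e1, 4b⊕5c=17, aa⊕5c=f6, 00⊕5c=5c, 00⊕5c=5c.

98e117f65c5c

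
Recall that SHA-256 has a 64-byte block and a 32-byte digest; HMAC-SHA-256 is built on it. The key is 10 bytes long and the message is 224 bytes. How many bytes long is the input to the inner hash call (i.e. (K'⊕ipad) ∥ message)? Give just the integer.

288

Key is 10 ≤ 64 bytes, zero-padded: |K'| = 64.
Inner input = (K'⊕ipad) ∥ m → 64 + 224 = 288 bytes.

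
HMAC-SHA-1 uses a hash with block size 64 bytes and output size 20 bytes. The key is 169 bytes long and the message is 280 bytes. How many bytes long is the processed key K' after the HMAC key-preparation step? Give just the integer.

Key is 169 > 64 bytes, so it is hashed to 20 bytes then zero-padded to 64: |K'| = 64.

64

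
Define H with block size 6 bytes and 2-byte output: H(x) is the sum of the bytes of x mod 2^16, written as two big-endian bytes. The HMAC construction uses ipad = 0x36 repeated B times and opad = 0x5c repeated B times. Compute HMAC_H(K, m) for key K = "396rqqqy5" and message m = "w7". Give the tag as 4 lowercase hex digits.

Key "396rqqqy5" = 33 39 36 72 71 71 71 79 35 is 9 bytes > B = 6, so hash it first: H(key) = 03 15, then zero-pad to 6 bytes: K' = 03 15 00 00 00 00.
K' ⊕ ipad = 35 23 36 36 36 36.  K' ⊕ opad = 5f 49 5c 5c 5c 5c.
Inner input = (K'⊕ipad) ∥ m = 35 23 36 36 36 36 ∥ 77 37.
Inner hash: sum = 53+35+54+54+54+54+119+55 = 478 → 01 de.
Outer input = (K'⊕opad) ∥ inner = 5f 49 5c 5c 5c 5c ∥ 01 de.
Outer hash (tag): sum = 95+73+92+92+92+92+1+222 = 759 → 02 f7.

02f7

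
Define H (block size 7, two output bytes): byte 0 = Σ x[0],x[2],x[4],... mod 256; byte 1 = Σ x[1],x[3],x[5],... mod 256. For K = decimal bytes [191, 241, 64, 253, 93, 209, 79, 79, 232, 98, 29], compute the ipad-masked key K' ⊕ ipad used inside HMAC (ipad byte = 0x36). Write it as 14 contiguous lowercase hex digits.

Key decimal bytes [191, 241, 64, 253, 93, 209, 79, 79, 232, 98, 29] = bf f1 40 fd 5d d1 4f 4f e8 62 1d is 11 bytes > B = 7, so hash it first: H(key) = b0 70, then zero-pad to 7 bytes: K' = b0 70 00 00 00 00 00.
XOR each byte with 0x36: b0⊕36=86, 70⊕36=46, 00⊕36=36, 00⊕36=36, 00⊕36=36, 00⊕36=36, 00⊕36=36.

86463636363636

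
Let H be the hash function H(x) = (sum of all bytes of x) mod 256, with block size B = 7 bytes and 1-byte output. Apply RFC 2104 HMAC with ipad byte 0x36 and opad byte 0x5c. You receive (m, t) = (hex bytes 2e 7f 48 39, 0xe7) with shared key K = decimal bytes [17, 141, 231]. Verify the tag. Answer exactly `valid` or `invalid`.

Key decimal bytes [17, 141, 231] = 11 8d e7 is 3 bytes ≤ B = 7; zero-pad to 7 bytes: K' = 11 8d e7 00 00 00 00.
K' ⊕ ipad = 27 bb d1 36 36 36 36; K' ⊕ opad = 4d d1 bb 5c 5c 5c 5c.
Inner hash: sum = 39+187+209+54+54+54+54+46+127+72+57 = 953; mod 256 = 185 → b9.
Outer hash (recomputed tag): sum = 77+209+187+92+92+92+92+185 = 1026; mod 256 = 2 → 02.
Recomputed tag = 02; claimed = e7 → mismatch.

invalid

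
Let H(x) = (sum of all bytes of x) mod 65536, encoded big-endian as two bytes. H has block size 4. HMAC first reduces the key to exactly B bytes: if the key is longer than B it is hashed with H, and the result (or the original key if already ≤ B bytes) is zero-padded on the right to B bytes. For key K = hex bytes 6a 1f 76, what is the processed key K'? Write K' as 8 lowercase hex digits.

Key hex bytes 6a 1f 76 is 3 bytes ≤ B = 4; zero-pad to 4 bytes: K' = 6a 1f 76 00.

6a1f7600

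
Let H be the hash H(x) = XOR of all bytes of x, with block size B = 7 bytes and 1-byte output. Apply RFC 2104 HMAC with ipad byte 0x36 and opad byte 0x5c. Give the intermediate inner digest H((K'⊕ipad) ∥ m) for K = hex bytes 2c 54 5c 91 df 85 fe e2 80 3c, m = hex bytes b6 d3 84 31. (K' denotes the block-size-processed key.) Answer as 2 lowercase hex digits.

Key hex bytes 2c 54 5c 91 df 85 fe e2 80 3c is 10 bytes > B = 7, so hash it first: H(key) = 4f, then zero-pad to 7 bytes: K' = 4f 00 00 00 00 00 00.
K' ⊕ ipad = 79 36 36 36 36 36 36.
Inner input = 79 36 36 36 36 36 36 ∥ b6 d3 84 31.
Inner hash: XOR 79⊕36⊕36⊕36⊕36⊕36⊕36⊕b6⊕d3⊕84⊕31 = a9.

a9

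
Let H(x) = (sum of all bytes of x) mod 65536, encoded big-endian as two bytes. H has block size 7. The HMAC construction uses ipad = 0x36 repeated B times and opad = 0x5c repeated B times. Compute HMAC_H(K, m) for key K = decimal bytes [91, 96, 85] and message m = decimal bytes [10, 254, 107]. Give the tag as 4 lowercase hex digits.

0230

Key decimal bytes [91, 96, 85] = 5b 60 55 is 3 bytes ≤ B = 7; zero-pad to 7 bytes: K' = 5b 60 55 00 00 00 00.
K' ⊕ ipad = 6d 56 63 36 36 36 36.  K' ⊕ opad = 07 3c 09 5c 5c 5c 5c.
Inner input = (K'⊕ipad) ∥ m = 6d 56 63 36 36 36 36 ∥ 0a fe 6b.
Inner hash: sum = 109+86+99+54+54+54+54+10+254+107 = 881 → 03 71.
Outer input = (K'⊕opad) ∥ inner = 07 3c 09 5c 5c 5c 5c ∥ 03 71.
Outer hash (tag): sum = 7+60+9+92+92+92+92+3+113 = 560 → 02 30.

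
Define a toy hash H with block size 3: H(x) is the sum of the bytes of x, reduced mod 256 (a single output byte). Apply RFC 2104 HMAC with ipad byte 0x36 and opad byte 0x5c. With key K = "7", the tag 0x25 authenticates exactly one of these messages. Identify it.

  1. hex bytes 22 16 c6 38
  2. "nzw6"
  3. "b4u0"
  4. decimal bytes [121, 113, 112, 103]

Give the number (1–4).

Key "7" = 37 is 1 byte ≤ B = 3; zero-pad to 3 bytes: K' = 37 00 00.
K' ⊕ ipad = 01 36 36; K' ⊕ opad = 6b 5c 5c.
m1: inner = H(01 36 36 22 16 c6 38) = a3; tag = H(6b 5c 5c a3) = c6
m2: inner = H(01 36 36 6e 7a 77 36) = 02; tag = H(6b 5c 5c 02) = 25 ← matches
m3: inner = H(01 36 36 62 34 75 30) = a8; tag = H(6b 5c 5c a8) = cb
m4: inner = H(01 36 36 79 71 70 67) = 2e; tag = H(6b 5c 5c 2e) = 51

2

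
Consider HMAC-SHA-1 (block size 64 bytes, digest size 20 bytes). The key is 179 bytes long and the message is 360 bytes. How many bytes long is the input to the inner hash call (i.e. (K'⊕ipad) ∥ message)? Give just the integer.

424

Key is 179 > 64 bytes, so it is hashed to 20 bytes then zero-padded to 64: |K'| = 64.
Inner input = (K'⊕ipad) ∥ m → 64 + 360 = 424 bytes.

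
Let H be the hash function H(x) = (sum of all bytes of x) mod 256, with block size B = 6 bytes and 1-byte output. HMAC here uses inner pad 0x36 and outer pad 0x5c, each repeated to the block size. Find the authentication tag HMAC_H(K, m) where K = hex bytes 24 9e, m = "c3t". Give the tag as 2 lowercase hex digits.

46

Key hex bytes 24 9e is 2 bytes ≤ B = 6; zero-pad to 6 bytes: K' = 24 9e 00 00 00 00.
K' ⊕ ipad = 12 a8 36 36 36 36.  K' ⊕ opad = 78 c2 5c 5c 5c 5c.
Inner input = (K'⊕ipad) ∥ m = 12 a8 36 36 36 36 ∥ 63 33 74.
Inner hash: sum = 18+168+54+54+54+54+99+51+116 = 668; mod 256 = 156 → 9c.
Outer input = (K'⊕opad) ∥ inner = 78 c2 5c 5c 5c 5c ∥ 9c.
Outer hash (tag): sum = 120+194+92+92+92+92+156 = 838; mod 256 = 70 → 46.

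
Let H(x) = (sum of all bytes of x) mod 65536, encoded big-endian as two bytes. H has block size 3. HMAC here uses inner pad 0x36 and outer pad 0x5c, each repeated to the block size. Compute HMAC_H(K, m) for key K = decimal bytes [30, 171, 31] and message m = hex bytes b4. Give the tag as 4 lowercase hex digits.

021f

Key decimal bytes [30, 171, 31] = 1e ab 1f is exactly B = 3 bytes: K' = 1e ab 1f.
K' ⊕ ipad = 28 9d 29.  K' ⊕ opad = 42 f7 43.
Inner input = (K'⊕ipad) ∥ m = 28 9d 29 ∥ b4.
Inner hash: sum = 40+157+41+180 = 418 → 01 a2.
Outer input = (K'⊕opad) ∥ inner = 42 f7 43 ∥ 01 a2.
Outer hash (tag): sum = 66+247+67+1+162 = 543 → 02 1f.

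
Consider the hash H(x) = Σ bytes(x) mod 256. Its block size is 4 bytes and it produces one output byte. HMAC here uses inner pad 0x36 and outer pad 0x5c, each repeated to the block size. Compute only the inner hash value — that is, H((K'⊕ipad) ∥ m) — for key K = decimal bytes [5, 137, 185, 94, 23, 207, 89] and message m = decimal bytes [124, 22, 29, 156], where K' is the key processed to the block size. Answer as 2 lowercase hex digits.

Key decimal bytes [5, 137, 185, 94, 23, 207, 89] = 05 89 b9 5e 17 cf 59 is 7 bytes > B = 4, so hash it first: H(key) = e4, then zero-pad to 4 bytes: K' = e4 00 00 00.
K' ⊕ ipad = d2 36 36 36.
Inner input = d2 36 36 36 ∥ 7c 16 1d 9c.
Inner hash: sum = 210+54+54+54+124+22+29+156 = 703; mod 256 = 191 → bf.

bf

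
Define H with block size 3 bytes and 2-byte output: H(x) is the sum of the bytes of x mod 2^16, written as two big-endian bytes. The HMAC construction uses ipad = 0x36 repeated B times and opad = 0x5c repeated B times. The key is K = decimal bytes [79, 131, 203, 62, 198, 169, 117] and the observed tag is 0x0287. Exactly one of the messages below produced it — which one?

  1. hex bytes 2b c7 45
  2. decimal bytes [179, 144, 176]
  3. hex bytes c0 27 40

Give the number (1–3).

2

Key decimal bytes [79, 131, 203, 62, 198, 169, 117] = 4f 83 cb 3e c6 a9 75 is 7 bytes > B = 3, so hash it first: H(key) = 03 bf, then zero-pad to 3 bytes: K' = 03 bf 00.
K' ⊕ ipad = 35 89 36; K' ⊕ opad = 5f e3 5c.
m1: inner = H(35 89 36 2b c7 45) = 02 2b; tag = H(5f e3 5c 02 2b) = 01cb
m2: inner = H(35 89 36 b3 90 b0) = 02 e7; tag = H(5f e3 5c 02 e7) = 0287 ← matches
m3: inner = H(35 89 36 c0 27 40) = 02 1b; tag = H(5f e3 5c 02 1b) = 01bb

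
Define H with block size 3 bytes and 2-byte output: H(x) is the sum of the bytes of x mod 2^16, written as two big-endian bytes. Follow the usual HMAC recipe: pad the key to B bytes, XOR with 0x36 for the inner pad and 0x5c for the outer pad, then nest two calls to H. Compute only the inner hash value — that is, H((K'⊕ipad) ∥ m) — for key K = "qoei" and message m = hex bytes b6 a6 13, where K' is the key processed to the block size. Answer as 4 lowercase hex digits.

0274

Key "qoei" = 71 6f 65 69 is 4 bytes > B = 3, so hash it first: H(key) = 01 ae, then zero-pad to 3 bytes: K' = 01 ae 00.
K' ⊕ ipad = 37 98 36.
Inner input = 37 98 36 ∥ b6 a6 13.
Inner hash: sum = 55+152+54+182+166+19 = 628 → 02 74.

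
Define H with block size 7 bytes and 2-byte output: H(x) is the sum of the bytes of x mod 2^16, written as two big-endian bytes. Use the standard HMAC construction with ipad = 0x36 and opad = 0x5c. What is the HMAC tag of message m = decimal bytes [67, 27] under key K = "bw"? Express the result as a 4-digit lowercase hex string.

Key "bw" = 62 77 is 2 bytes ≤ B = 7; zero-pad to 7 bytes: K' = 62 77 00 00 00 00 00.
K' ⊕ ipad = 54 41 36 36 36 36 36.  K' ⊕ opad = 3e 2b 5c 5c 5c 5c 5c.
Inner input = (K'⊕ipad) ∥ m = 54 41 36 36 36 36 36 ∥ 43 1b.
Inner hash: sum = 84+65+54+54+54+54+54+67+27 = 513 → 02 01.
Outer input = (K'⊕opad) ∥ inner = 3e 2b 5c 5c 5c 5c 5c ∥ 02 01.
Outer hash (tag): sum = 62+43+92+92+92+92+92+2+1 = 568 → 02 38.

0238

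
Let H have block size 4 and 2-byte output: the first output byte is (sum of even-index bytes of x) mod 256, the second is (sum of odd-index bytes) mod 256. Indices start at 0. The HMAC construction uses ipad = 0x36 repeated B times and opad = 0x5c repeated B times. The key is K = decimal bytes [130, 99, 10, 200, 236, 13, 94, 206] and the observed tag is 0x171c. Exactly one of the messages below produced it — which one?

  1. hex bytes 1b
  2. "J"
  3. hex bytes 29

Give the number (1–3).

Key decimal bytes [130, 99, 10, 200, 236, 13, 94, 206] = 82 63 0a c8 ec 0d 5e ce is 8 bytes > B = 4, so hash it first: H(key) = d6 06, then zero-pad to 4 bytes: K' = d6 06 00 00.
K' ⊕ ipad = e0 30 36 36; K' ⊕ opad = 8a 5a 5c 5c.
m1: inner = H(e0 30 36 36 1b) = 31 66; tag = H(8a 5a 5c 5c 31 66) = 171c ← matches
m2: inner = H(e0 30 36 36 4a) = 60 66; tag = H(8a 5a 5c 5c 60 66) = 461c
m3: inner = H(e0 30 36 36 29) = 3f 66; tag = H(8a 5a 5c 5c 3f 66) = 251c

1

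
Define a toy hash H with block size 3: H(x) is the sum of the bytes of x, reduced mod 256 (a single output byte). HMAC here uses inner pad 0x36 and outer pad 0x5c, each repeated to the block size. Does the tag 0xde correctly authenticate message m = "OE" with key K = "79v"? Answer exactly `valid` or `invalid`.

valid

Key "79v" = 37 39 76 is exactly B = 3 bytes: K' = 37 39 76.
K' ⊕ ipad = 01 0f 40; K' ⊕ opad = 6b 65 2a.
Inner hash: sum = 1+15+64+79+69 = 228 → e4.
Outer hash (recomputed tag): sum = 107+101+42+228 = 478; mod 256 = 222 → de.
Recomputed tag = de; claimed = de → match.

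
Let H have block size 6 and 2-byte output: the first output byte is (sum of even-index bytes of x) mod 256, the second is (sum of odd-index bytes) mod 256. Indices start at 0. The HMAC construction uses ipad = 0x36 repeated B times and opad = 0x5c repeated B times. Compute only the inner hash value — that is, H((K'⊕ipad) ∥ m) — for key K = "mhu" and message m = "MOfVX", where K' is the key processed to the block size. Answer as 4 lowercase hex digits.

Key "mhu" = 6d 68 75 is 3 bytes ≤ B = 6; zero-pad to 6 bytes: K' = 6d 68 75 00 00 00.
K' ⊕ ipad = 5b 5e 43 36 36 36.
Inner input = 5b 5e 43 36 36 36 ∥ 4d 4f 66 56 58.
Inner hash: even-index sum = 479 mod 256 = 223; odd-index sum = 367 mod 256 = 111 → df 6f.

df6f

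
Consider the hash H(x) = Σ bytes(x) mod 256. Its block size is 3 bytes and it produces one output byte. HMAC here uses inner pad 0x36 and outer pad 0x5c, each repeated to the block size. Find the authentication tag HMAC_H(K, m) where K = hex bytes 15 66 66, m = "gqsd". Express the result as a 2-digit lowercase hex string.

Key hex bytes 15 66 66 is exactly B = 3 bytes: K' = 15 66 66.
K' ⊕ ipad = 23 50 50.  K' ⊕ opad = 49 3a 3a.
Inner input = (K'⊕ipad) ∥ m = 23 50 50 ∥ 67 71 73 64.
Inner hash: sum = 35+80+80+103+113+115+100 = 626; mod 256 = 114 → 72.
Outer input = (K'⊕opad) ∥ inner = 49 3a 3a ∥ 72.
Outer hash (tag): sum = 73+58+58+114 = 303; mod 256 = 47 → 2f.

2f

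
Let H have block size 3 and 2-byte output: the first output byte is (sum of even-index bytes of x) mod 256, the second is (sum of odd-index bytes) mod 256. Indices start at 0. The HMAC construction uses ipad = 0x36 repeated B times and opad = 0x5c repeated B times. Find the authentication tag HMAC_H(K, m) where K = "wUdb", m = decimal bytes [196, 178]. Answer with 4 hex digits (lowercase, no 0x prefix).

28c0

Key "wUdb" = 77 55 64 62 is 4 bytes > B = 3, so hash it first: H(key) = db b7, then zero-pad to 3 bytes: K' = db b7 00.
K' ⊕ ipad = ed 81 36.  K' ⊕ opad = 87 eb 5c.
Inner input = (K'⊕ipad) ∥ m = ed 81 36 ∥ c4 b2.
Inner hash: even-index sum = 469 mod 256 = 213; odd-index sum = 325 mod 256 = 69 → d5 45.
Outer input = (K'⊕opad) ∥ inner = 87 eb 5c ∥ d5 45.
Outer hash (tag): even-index sum = 296 mod 256 = 40; odd-index sum = 448 mod 256 = 192 → 28 c0.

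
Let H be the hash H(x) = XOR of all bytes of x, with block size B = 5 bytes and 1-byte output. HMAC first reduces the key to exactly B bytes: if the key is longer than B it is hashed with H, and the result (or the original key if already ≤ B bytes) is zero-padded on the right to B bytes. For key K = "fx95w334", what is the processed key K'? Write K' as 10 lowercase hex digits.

5100000000

|K| = 8 > B = 5, so first hash the key.
H(K): XOR 66⊕78⊕39⊕35⊕77⊕33⊕33⊕34 = 51.
Zero-pad H(K) = 51 to 5 bytes: K' = 51 00 00 00 00.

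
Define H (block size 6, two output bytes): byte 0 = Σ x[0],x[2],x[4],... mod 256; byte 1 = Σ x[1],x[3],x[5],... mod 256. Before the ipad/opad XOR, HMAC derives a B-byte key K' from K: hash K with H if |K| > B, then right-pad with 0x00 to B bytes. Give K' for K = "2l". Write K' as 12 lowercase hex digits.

Key "2l" = 32 6c is 2 bytes ≤ B = 6; zero-pad to 6 bytes: K' = 32 6c 00 00 00 00.

326c00000000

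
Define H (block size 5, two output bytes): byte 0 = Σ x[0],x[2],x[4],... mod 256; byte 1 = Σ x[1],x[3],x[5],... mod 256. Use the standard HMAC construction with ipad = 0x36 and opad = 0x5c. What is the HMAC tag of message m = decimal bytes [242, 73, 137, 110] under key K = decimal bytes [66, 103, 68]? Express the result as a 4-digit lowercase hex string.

Key decimal bytes [66, 103, 68] = 42 67 44 is 3 bytes ≤ B = 5; zero-pad to 5 bytes: K' = 42 67 44 00 00.
K' ⊕ ipad = 74 51 72 36 36.  K' ⊕ opad = 1e 3b 18 5c 5c.
Inner input = (K'⊕ipad) ∥ m = 74 51 72 36 36 ∥ f2 49 89 6e.
Inner hash: even-index sum = 467 mod 256 = 211; odd-index sum = 514 mod 256 = 2 → d3 02.
Outer input = (K'⊕opad) ∥ inner = 1e 3b 18 5c 5c ∥ d3 02.
Outer hash (tag): even-index sum = 148 mod 256 = 148; odd-index sum = 362 mod 256 = 106 → 94 6a.

946a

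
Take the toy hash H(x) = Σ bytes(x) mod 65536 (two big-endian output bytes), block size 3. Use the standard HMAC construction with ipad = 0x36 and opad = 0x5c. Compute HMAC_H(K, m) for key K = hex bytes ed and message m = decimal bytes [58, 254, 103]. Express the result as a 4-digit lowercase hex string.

Key hex bytes ed is 1 byte ≤ B = 3; zero-pad to 3 bytes: K' = ed 00 00.
K' ⊕ ipad = db 36 36.  K' ⊕ opad = b1 5c 5c.
Inner input = (K'⊕ipad) ∥ m = db 36 36 ∥ 3a fe 67.
Inner hash: sum = 219+54+54+58+254+103 = 742 → 02 e6.
Outer input = (K'⊕opad) ∥ inner = b1 5c 5c ∥ 02 e6.
Outer hash (tag): sum = 177+92+92+2+230 = 593 → 02 51.

0251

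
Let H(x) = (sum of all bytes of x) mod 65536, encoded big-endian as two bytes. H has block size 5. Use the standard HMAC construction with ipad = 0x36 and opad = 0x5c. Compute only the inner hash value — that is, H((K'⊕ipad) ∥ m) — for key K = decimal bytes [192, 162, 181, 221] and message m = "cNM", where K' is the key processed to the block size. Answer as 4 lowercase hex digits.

042c

Key decimal bytes [192, 162, 181, 221] = c0 a2 b5 dd is 4 bytes ≤ B = 5; zero-pad to 5 bytes: K' = c0 a2 b5 dd 00.
K' ⊕ ipad = f6 94 83 eb 36.
Inner input = f6 94 83 eb 36 ∥ 63 4e 4d.
Inner hash: sum = 246+148+131+235+54+99+78+77 = 1068 → 04 2c.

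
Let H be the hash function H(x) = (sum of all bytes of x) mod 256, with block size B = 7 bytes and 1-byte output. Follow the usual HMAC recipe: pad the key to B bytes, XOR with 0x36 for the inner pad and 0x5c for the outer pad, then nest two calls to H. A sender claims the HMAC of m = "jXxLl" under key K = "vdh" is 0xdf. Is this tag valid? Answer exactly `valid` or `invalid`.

Key "vdh" = 76 64 68 is 3 bytes ≤ B = 7; zero-pad to 7 bytes: K' = 76 64 68 00 00 00 00.
K' ⊕ ipad = 40 52 5e 36 36 36 36; K' ⊕ opad = 2a 38 34 5c 5c 5c 5c.
Inner hash: sum = 64+82+94+54+54+54+54+106+88+120+76+108 = 954; mod 256 = 186 → ba.
Outer hash (recomputed tag): sum = 42+56+52+92+92+92+92+186 = 704; mod 256 = 192 → c0.
Recomputed tag = c0; claimed = df → mismatch.

invalid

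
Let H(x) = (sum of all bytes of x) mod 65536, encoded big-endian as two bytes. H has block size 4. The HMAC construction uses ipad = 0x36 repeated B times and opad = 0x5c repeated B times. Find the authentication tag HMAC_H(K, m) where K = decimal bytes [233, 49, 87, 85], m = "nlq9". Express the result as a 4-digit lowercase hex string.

0167

Key decimal bytes [233, 49, 87, 85] = e9 31 57 55 is exactly B = 4 bytes: K' = e9 31 57 55.
K' ⊕ ipad = df 07 61 63.  K' ⊕ opad = b5 6d 0b 09.
Inner input = (K'⊕ipad) ∥ m = df 07 61 63 ∥ 6e 6c 71 39.
Inner hash: sum = 223+7+97+99+110+108+113+57 = 814 → 03 2e.
Outer input = (K'⊕opad) ∥ inner = b5 6d 0b 09 ∥ 03 2e.
Outer hash (tag): sum = 181+109+11+9+3+46 = 359 → 01 67.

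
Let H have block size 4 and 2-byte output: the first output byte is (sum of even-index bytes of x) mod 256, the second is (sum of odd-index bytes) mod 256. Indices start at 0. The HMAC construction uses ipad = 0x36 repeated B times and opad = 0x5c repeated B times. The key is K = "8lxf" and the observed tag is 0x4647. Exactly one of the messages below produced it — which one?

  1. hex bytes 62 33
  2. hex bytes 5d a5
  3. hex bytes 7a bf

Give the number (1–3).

Key "8lxf" = 38 6c 78 66 is exactly B = 4 bytes: K' = 38 6c 78 66.
K' ⊕ ipad = 0e 5a 4e 50; K' ⊕ opad = 64 30 24 3a.
m1: inner = H(0e 5a 4e 50 62 33) = be dd; tag = H(64 30 24 3a be dd) = 4647 ← matches
m2: inner = H(0e 5a 4e 50 5d a5) = b9 4f; tag = H(64 30 24 3a b9 4f) = 41b9
m3: inner = H(0e 5a 4e 50 7a bf) = d6 69; tag = H(64 30 24 3a d6 69) = 5ed3

1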